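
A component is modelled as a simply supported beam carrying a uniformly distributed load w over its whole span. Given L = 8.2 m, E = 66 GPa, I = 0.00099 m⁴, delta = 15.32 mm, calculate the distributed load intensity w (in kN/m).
Model: a simply supported beam carrying a uniformly distributed load w over its whole span, so delta = (5·w·L^4) / (384·E·I).
Solve for w: w = (384·delta·E·I) / (5·L^4).
Convert to SI units:
  E = 66 GPa = 6.6 × 10¹⁰ Pa
  delta = 15.32 mm = 0.01532 m
Substitute:
  w = (384 × 0.01532 × (6.6 × 10¹⁰) × 0.00099) / (5 × 8.2^4)
  w = 17000 N/m
Convert: w = 17000 N/m = 17 kN/m
Final answer: w = 17 kN/m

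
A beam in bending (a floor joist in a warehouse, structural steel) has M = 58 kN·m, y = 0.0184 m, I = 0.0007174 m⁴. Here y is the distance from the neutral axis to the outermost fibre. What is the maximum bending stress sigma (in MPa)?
Model: a beam in bending, so sigma = (M·y) / I.
Convert to SI units:
  M = 58 kN·m = 58000 N·m
Substitute:
  sigma = (58000 × 0.0184) / 0.0007174
  sigma = 1.488 × 10⁶ Pa
Convert: sigma = 1.488 × 10⁶ Pa = 1.488 MPa
Final answer: sigma = 1.488 MPa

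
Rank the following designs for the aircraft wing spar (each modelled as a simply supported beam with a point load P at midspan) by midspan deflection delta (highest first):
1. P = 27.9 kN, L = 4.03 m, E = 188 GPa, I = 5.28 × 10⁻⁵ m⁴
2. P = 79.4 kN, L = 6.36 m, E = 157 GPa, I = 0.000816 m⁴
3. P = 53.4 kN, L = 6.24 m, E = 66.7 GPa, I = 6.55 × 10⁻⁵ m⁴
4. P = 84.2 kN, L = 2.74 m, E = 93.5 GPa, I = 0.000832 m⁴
Model: a simply supported beam with a point load P at midspan, so delta = (P·L^3) / (48·E·I) (SI units).
  Case 1: delta = (27900 × 4.03^3) / (48 × (1.88 × 10¹¹) × (5.28 × 10⁻⁵)) = 0.003833 m = 3.833 mm
  Case 2: delta = (79400 × 6.36^3) / (48 × (1.57 × 10¹¹) × 0.000816) = 0.003322 m = 3.322 mm
  Case 3: delta = (53400 × 6.24^3) / (48 × (6.67 × 10¹⁰) × (6.55 × 10⁻⁵)) = 0.06187 m = 61.87 mm
  Case 4: delta = (84200 × 2.74^3) / (48 × (9.35 × 10¹⁰) × 0.000832) = 0.0004639 m = 0.4639 mm
Ordering: 61.87 mm (case 3) > 3.833 mm (case 1) > 3.322 mm (case 2) > 0.4639 mm (case 4)
Final answer: 3, 1, 2, 4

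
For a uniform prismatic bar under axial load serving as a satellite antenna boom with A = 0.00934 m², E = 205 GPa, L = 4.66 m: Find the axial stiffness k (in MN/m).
Model: a uniform prismatic bar under axial load, so k = (A·E) / L.
Convert to SI units:
  E = 205 GPa = 2.05 × 10¹¹ Pa
Substitute:
  k = (0.00934 × (2.05 × 10¹¹)) / 4.66
  k = 4.109 × 10⁸ N/m
Convert: k = 4.109 × 10⁸ N/m = 410.9 MN/m
Final answer: k = 410.9 MN/m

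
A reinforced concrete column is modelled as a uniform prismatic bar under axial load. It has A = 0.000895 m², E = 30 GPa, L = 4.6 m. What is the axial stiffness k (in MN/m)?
Model: a uniform prismatic bar under axial load, so k = (A·E) / L.
Convert to SI units:
  E = 30 GPa = 3 × 10¹⁰ Pa
Substitute:
  k = (0.000895 × (3 × 10¹⁰)) / 4.6
  k = 5.837 × 10⁶ N/m
Convert: k = 5.837 × 10⁶ N/m = 5.837 MN/m
Final answer: k = 5.837 MN/m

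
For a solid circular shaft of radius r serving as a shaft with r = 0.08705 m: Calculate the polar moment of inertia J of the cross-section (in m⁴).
Model: a solid circular shaft of radius r, so J = (π·r^4) / 2.
Substitute:
  J = (π × 0.08705^4) / 2
  J = 9.02 × 10⁻⁵ m⁴
Final answer: J = 9.02 × 10⁻⁵ m⁴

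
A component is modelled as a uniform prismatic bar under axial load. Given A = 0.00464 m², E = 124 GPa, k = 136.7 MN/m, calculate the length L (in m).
Model: a uniform prismatic bar under axial load, so k = (A·E) / L.
Solve for L: L = (A·E) / k.
Convert to SI units:
  E = 124 GPa = 1.24 × 10¹¹ Pa
  k = 136.7 MN/m = 1.367 × 10⁸ N/m
Substitute:
  L = (0.00464 × (1.24 × 10¹¹)) / (1.367 × 10⁸)
  L = 4.209 m
Final answer: L = 4.209 m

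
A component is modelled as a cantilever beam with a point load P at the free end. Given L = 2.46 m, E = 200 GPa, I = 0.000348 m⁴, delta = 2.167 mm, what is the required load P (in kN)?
Model: a cantilever beam with a point load P at the free end, so delta = (P·L^3) / (3·E·I).
Solve for P: P = (3·delta·E·I) / L^3.
Convert to SI units:
  E = 200 GPa = 2 × 10¹¹ Pa
  delta = 2.167 mm = 0.002167 m
Substitute:
  P = (3 × 0.002167 × (2 × 10¹¹) × 0.000348) / 2.46^3
  P = 30390 N
Convert: P = 30390 N = 30.39 kN
Final answer: P = 30.39 kN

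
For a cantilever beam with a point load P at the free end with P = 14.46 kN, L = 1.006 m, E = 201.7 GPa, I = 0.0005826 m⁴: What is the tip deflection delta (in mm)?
Model: a cantilever beam with a point load P at the free end, so delta = (P·L^3) / (3·E·I).
Convert to SI units:
  P = 14.46 kN = 14460 N
  E = 201.7 GPa = 2.017 × 10¹¹ Pa
Substitute:
  delta = (14460 × 1.006^3) / (3 × (2.017 × 10¹¹) × 0.0005826)
  delta = 4.176 × 10⁻⁵ m
Convert: delta = 4.176 × 10⁻⁵ m = 0.04176 mm
Final answer: delta = 0.04176 mm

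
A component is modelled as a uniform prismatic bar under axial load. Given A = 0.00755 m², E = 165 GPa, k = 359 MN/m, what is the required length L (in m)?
Model: a uniform prismatic bar under axial load, so k = (A·E) / L.
Solve for L: L = (A·E) / k.
Convert to SI units:
  E = 165 GPa = 1.65 × 10¹¹ Pa
  k = 359 MN/m = 3.59 × 10⁸ N/m
Substitute:
  L = (0.00755 × (1.65 × 10¹¹)) / (3.59 × 10⁸)
  L = 3.47 m
Final answer: L = 3.47 m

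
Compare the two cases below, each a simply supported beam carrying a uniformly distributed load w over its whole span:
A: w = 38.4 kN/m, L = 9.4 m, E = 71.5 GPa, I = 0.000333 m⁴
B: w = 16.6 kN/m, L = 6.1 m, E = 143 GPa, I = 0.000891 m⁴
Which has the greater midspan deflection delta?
Model: a simply supported beam carrying a uniformly distributed load w over its whole span, so delta = (5·w·L^4) / (384·E·I) (SI units).
  A: delta = (5 × 38400 × 9.4^4) / (384 × (7.15 × 10¹⁰) × 0.000333) = 0.164 m = 164 mm
  B: delta = (5 × 16600 × 6.1^4) / (384 × (1.43 × 10¹¹) × 0.000891) = 0.002349 m = 2.349 mm
164 mm > 2.349 mm, so A is larger.
Final answer: A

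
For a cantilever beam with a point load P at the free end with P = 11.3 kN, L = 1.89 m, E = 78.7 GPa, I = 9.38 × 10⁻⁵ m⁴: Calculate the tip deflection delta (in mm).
Model: a cantilever beam with a point load P at the free end, so delta = (P·L^3) / (3·E·I).
Convert to SI units:
  P = 11.3 kN = 11300 N
  E = 78.7 GPa = 7.87 × 10¹⁰ Pa
Substitute:
  delta = (11300 × 1.89^3) / (3 × (7.87 × 10¹⁰) × (9.38 × 10⁻⁵))
  delta = 0.003445 m
Convert: delta = 0.003445 m = 3.445 mm
Final answer: delta = 3.445 mm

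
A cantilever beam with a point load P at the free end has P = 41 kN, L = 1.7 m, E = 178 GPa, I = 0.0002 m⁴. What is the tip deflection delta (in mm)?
Model: a cantilever beam with a point load P at the free end, so delta = (P·L^3) / (3·E·I).
Convert to SI units:
  P = 41 kN = 41000 N
  E = 178 GPa = 1.78 × 10¹¹ Pa
Substitute:
  delta = (41000 × 1.7^3) / (3 × (1.78 × 10¹¹) × 0.0002)
  delta = 0.001886 m
Convert: delta = 0.001886 m = 1.886 mm
Final answer: delta = 1.886 mm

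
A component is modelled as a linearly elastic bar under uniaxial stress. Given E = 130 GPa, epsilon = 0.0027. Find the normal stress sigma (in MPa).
Model: a linearly elastic bar under uniaxial stress, so sigma = E·epsilon.
Convert to SI units:
  E = 130 GPa = 1.3 × 10¹¹ Pa
Substitute:
  sigma = (1.3 × 10¹¹) × 0.0027
  sigma = 3.51 × 10⁸ Pa
Convert: sigma = 3.51 × 10⁸ Pa = 351 MPa
Final answer: sigma = 351 MPa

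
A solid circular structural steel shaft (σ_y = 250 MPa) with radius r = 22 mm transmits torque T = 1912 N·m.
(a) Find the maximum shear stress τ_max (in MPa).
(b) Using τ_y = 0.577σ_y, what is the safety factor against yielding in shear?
(a) For a solid circular shaft, τ_max = T·r/J with J = π·r^4/2, i.e. τ_max = 2·T / (π·r^3). Convert r = 22 mm = 0.022 m.
  τ_max = (2 × 1912) / (π × 0.022^3) = 1.143 × 10⁸ Pa = 114.3 MPa
(b) τ_y = 0.577 × 250 = 144.25 MPa
  SF = τ_y/τ_max = 144.25 / 114.3 = 1.262
Final answer: (a) τ_max = 114.3 MPa, (b) SF = 1.262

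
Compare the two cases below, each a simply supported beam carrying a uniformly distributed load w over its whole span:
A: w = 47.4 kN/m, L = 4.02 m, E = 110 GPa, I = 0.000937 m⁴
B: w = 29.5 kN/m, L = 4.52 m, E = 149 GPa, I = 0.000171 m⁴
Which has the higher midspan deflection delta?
Model: a simply supported beam carrying a uniformly distributed load w over its whole span, so delta = (5·w·L^4) / (384·E·I) (SI units).
  A: delta = (5 × 47400 × 4.02^4) / (384 × (1.1 × 10¹¹) × 0.000937) = 0.001564 m = 1.564 mm
  B: delta = (5 × 29500 × 4.52^4) / (384 × (1.49 × 10¹¹) × 0.000171) = 0.006293 m = 6.293 mm
6.293 mm > 1.564 mm, so B is larger.
Final answer: B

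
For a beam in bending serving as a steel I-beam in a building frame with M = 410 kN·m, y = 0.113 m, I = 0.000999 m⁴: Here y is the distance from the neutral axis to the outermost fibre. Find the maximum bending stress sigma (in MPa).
Model: a beam in bending, so sigma = (M·y) / I.
Convert to SI units:
  M = 410 kN·m = 410000 N·m
Substitute:
  sigma = (410000 × 0.113) / 0.000999
  sigma = 4.638 × 10⁷ Pa
Convert: sigma = 4.638 × 10⁷ Pa = 46.38 MPa
Final answer: sigma = 46.38 MPa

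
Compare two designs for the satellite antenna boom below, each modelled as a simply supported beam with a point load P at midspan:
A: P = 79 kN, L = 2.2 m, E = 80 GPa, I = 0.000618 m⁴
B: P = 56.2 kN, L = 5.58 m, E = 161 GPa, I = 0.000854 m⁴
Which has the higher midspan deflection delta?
Model: a simply supported beam with a point load P at midspan, so delta = (P·L^3) / (48·E·I) (SI units).
  A: delta = (79000 × 2.2^3) / (48 × (8 × 10¹⁰) × 0.000618) = 0.0003545 m = 0.3545 mm
  B: delta = (56200 × 5.58^3) / (48 × (1.61 × 10¹¹) × 0.000854) = 0.001479 m = 1.479 mm
1.479 mm > 0.3545 mm, so B is larger.
Final answer: B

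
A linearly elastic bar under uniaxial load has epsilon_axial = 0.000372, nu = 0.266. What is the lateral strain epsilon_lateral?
Model: a linearly elastic bar under uniaxial load, so epsilon_lateral = -nu·epsilon_axial.
Substitute:
  epsilon_lateral = -(0.266 × 0.000372)
  epsilon_lateral = -9.895 × 10⁻⁵
Final answer: epsilon_lateral = -9.895 × 10⁻⁵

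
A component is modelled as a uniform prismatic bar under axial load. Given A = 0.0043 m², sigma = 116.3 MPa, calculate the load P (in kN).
Model: a uniform prismatic bar under axial load, so sigma = P / A.
Solve for P: P = sigma·A.
Convert to SI units:
  sigma = 116.3 MPa = 1.163 × 10⁸ Pa
Substitute:
  P = (1.163 × 10⁸) × 0.0043
  P = 500100 N
Convert: P = 500100 N = 500.1 kN
Final answer: P = 500.1 kN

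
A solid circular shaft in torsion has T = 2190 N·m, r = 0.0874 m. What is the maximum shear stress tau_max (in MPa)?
Model: a solid circular shaft in torsion, so tau_max = (2·T) / (π·r^3).
Substitute:
  tau_max = (2 × 2190) / (π × 0.0874^3)
  tau_max = 2.088 × 10⁶ Pa
Convert: tau_max = 2.088 × 10⁶ Pa = 2.088 MPa
Final answer: tau_max = 2.088 MPa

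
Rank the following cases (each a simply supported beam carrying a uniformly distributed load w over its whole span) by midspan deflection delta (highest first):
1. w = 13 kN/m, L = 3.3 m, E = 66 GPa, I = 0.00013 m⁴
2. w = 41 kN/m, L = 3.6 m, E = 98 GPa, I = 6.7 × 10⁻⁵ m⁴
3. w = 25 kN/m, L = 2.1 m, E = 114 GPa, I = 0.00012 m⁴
Model: a simply supported beam carrying a uniformly distributed load w over its whole span, so delta = (5·w·L^4) / (384·E·I) (SI units).
  Case 1: delta = (5 × 13000 × 3.3^4) / (384 × (6.6 × 10¹⁰) × 0.00013) = 0.00234 m = 2.34 mm
  Case 2: delta = (5 × 41000 × 3.6^4) / (384 × (9.8 × 10¹⁰) × (6.7 × 10⁻⁵)) = 0.01366 m = 13.66 mm
  Case 3: delta = (5 × 25000 × 2.1^4) / (384 × (1.14 × 10¹¹) × 0.00012) = 0.0004628 m = 0.4628 mm
Ordering: 13.66 mm (case 2) > 2.34 mm (case 1) > 0.4628 mm (case 3)
Final answer: 2, 1, 3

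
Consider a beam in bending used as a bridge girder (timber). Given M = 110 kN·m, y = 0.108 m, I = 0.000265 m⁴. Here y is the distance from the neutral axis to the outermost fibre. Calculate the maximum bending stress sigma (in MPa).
Model: a beam in bending, so sigma = (M·y) / I.
Convert to SI units:
  M = 110 kN·m = 110000 N·m
Substitute:
  sigma = (110000 × 0.108) / 0.000265
  sigma = 4.483 × 10⁷ Pa
Convert: sigma = 4.483 × 10⁷ Pa = 44.83 MPa
Final answer: sigma = 44.83 MPa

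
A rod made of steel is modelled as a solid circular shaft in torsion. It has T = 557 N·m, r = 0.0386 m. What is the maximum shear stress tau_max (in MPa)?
Model: a solid circular shaft in torsion, so tau_max = (2·T) / (π·r^3).
Substitute:
  tau_max = (2 × 557) / (π × 0.0386^3)
  tau_max = 6.166 × 10⁶ Pa
Convert: tau_max = 6.166 × 10⁶ Pa = 6.166 MPa
Final answer: tau_max = 6.166 MPa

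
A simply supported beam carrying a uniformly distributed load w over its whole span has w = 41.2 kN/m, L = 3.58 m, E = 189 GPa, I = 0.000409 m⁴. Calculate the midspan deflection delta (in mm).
Model: a simply supported beam carrying a uniformly distributed load w over its whole span, so delta = (5·w·L^4) / (384·E·I).
Convert to SI units:
  w = 41.2 kN/m = 41200 N/m
  E = 189 GPa = 1.89 × 10¹¹ Pa
Substitute:
  delta = (5 × 41200 × 3.58^4) / (384 × (1.89 × 10¹¹) × 0.000409)
  delta = 0.00114 m
Convert: delta = 0.00114 m = 1.14 mm
Final answer: delta = 1.14 mm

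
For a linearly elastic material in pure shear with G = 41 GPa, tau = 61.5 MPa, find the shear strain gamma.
Model: a linearly elastic material in pure shear, so tau = G·gamma.
Solve for gamma: gamma = tau / G.
Convert to SI units:
  G = 41 GPa = 4.1 × 10¹⁰ Pa
  tau = 61.5 MPa = 6.15 × 10⁷ Pa
Substitute:
  gamma = (6.15 × 10⁷) / (4.1 × 10¹⁰)
  gamma = 0.0015
Final answer: gamma = 0.0015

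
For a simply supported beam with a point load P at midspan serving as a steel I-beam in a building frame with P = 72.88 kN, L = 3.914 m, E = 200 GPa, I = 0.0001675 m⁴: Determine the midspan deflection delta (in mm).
Model: a simply supported beam with a point load P at midspan, so delta = (P·L^3) / (48·E·I).
Convert to SI units:
  P = 72.88 kN = 72880 N
  E = 200 GPa = 2 × 10¹¹ Pa
Substitute:
  delta = (72880 × 3.914^3) / (48 × (2 × 10¹¹) × 0.0001675)
  delta = 0.002718 m
Convert: delta = 0.002718 m = 2.718 mm
Final answer: delta = 2.718 mm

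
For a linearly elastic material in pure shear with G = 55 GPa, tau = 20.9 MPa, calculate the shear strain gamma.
Model: a linearly elastic material in pure shear, so tau = G·gamma.
Solve for gamma: gamma = tau / G.
Convert to SI units:
  G = 55 GPa = 5.5 × 10¹⁰ Pa
  tau = 20.9 MPa = 2.09 × 10⁷ Pa
Substitute:
  gamma = (2.09 × 10⁷) / (5.5 × 10¹⁰)
  gamma = 0.00038
Final answer: gamma = 0.00038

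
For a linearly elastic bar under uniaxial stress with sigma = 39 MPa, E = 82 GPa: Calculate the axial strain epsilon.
Model: a linearly elastic bar under uniaxial stress, so epsilon = sigma / E.
Convert to SI units:
  sigma = 39 MPa = 3.9 × 10⁷ Pa
  E = 82 GPa = 8.2 × 10¹⁰ Pa
Substitute:
  epsilon = (3.9 × 10⁷) / (8.2 × 10¹⁰)
  epsilon = 0.0004756
Final answer: epsilon = 0.0004756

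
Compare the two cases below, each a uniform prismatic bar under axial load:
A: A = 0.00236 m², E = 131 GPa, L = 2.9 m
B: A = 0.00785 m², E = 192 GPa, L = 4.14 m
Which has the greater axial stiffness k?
Model: a uniform prismatic bar under axial load, so k = (A·E) / L (SI units).
  A: k = (0.00236 × (1.31 × 10¹¹)) / 2.9 = 1.066 × 10⁸ N/m = 106.6 MN/m
  B: k = (0.00785 × (1.92 × 10¹¹)) / 4.14 = 3.641 × 10⁸ N/m = 364.1 MN/m
364.1 MN/m > 106.6 MN/m, so B is larger.
Final answer: B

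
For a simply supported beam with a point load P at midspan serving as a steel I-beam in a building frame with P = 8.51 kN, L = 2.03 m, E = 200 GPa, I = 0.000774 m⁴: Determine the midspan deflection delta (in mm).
Model: a simply supported beam with a point load P at midspan, so delta = (P·L^3) / (48·E·I).
Convert to SI units:
  P = 8.51 kN = 8510 N
  E = 200 GPa = 2 × 10¹¹ Pa
Substitute:
  delta = (8510 × 2.03^3) / (48 × (2 × 10¹¹) × 0.000774)
  delta = 9.581 × 10⁻⁶ m
Convert: delta = 9.581 × 10⁻⁶ m = 0.009581 mm
Final answer: delta = 0.009581 mm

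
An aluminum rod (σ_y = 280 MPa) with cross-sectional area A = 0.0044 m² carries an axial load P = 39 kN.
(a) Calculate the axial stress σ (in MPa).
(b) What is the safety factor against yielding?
(a) Axial stress σ = P/A. Convert P = 39 kN = 39000 N.
  σ = 39000 / 0.0044 = 8.864 × 10⁶ Pa = 8.864 MPa
(b) Safety factor SF = σ_y/σ = 280 / 8.864 = 31.59
Final answer: (a) σ = 8.864 MPa, (b) SF = 31.59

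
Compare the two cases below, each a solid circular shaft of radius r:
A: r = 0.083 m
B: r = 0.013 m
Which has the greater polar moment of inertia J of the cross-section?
Model: a solid circular shaft of radius r, so J = (π·r^4) / 2 (SI units).
  A: J = (π × 0.083^4) / 2 = 7.455 × 10⁻⁵ m⁴
  B: J = (π × 0.013^4) / 2 = 4.486 × 10⁻⁸ m⁴
7.455 × 10⁻⁵ m⁴ > 4.486 × 10⁻⁸ m⁴, so A is larger.
Final answer: A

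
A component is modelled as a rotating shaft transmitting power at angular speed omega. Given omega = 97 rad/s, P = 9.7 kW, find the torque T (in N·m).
Model: a rotating shaft transmitting power at angular speed omega, so P = T·omega.
Solve for T: T = P / omega.
Convert to SI units:
  P = 9.7 kW = 9700 W
Substitute:
  T = 9700 / 97
  T = 100 N·m
Final answer: T = 100 N·m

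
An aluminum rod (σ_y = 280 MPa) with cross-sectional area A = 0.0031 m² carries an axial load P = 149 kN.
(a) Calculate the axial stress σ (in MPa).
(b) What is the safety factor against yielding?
(a) Axial stress σ = P/A. Convert P = 149 kN = 149000 N.
  σ = 149000 / 0.0031 = 4.806 × 10⁷ Pa = 48.06 MPa
(b) Safety factor SF = σ_y/σ = 280 / 48.06 = 5.826
Final answer: (a) σ = 48.06 MPa, (b) SF = 5.826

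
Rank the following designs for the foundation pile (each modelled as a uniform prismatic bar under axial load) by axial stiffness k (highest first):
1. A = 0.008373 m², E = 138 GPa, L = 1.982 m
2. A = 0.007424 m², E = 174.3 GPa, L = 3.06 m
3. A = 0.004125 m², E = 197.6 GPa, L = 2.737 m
Model: a uniform prismatic bar under axial load, so k = (A·E) / L (SI units).
  Case 1: k = (0.008373 × (1.38 × 10¹¹)) / 1.982 = 5.83 × 10⁸ N/m = 583 MN/m
  Case 2: k = (0.007424 × (1.743 × 10¹¹)) / 3.06 = 4.229 × 10⁸ N/m = 422.9 MN/m
  Case 3: k = (0.004125 × (1.976 × 10¹¹)) / 2.737 = 2.978 × 10⁸ N/m = 297.8 MN/m
Ordering: 583 MN/m (case 1) > 422.9 MN/m (case 2) > 297.8 MN/m (case 3)
Final answer: 1, 2, 3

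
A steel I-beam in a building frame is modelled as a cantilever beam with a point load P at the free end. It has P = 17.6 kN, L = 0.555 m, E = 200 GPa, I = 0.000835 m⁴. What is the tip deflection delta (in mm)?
Model: a cantilever beam with a point load P at the free end, so delta = (P·L^3) / (3·E·I).
Convert to SI units:
  P = 17.6 kN = 17600 N
  E = 200 GPa = 2 × 10¹¹ Pa
Substitute:
  delta = (17600 × 0.555^3) / (3 × (2 × 10¹¹) × 0.000835)
  delta = 6.006 × 10⁻⁶ m
Convert: delta = 6.006 × 10⁻⁶ m = 0.006006 mm
Final answer: delta = 0.006006 mm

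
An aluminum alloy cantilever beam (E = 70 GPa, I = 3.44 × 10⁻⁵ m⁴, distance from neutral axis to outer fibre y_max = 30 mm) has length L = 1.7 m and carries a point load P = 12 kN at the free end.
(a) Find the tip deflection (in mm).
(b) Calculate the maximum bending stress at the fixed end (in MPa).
(a) Tip deflection of a cantilever with an end point load: δ = P·L^3 / (3·E·I). Convert P = 12 kN = 12000 N, E = 70 GPa = 7 × 10¹⁰ Pa.
  δ = (12000 × 1.7^3) / (3 × (7 × 10¹⁰) × (3.44 × 10⁻⁵)) = 0.008161 m = 8.161 mm
(b) Maximum bending moment at the fixed end: M = P·L = 12000 × 1.7 = 20400 N·m. Convert y_max = 30 mm = 0.03 m.
  σ = M·y_max / I = (20400 × 0.03) / (3.44 × 10⁻⁵) = 1.779 × 10⁷ Pa = 17.79 MPa
Final answer: (a) δ = 8.161 mm, (b) σ = 17.79 MPa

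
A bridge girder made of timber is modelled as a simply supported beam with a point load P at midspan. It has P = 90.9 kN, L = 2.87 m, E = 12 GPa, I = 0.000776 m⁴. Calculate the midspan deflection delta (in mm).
Model: a simply supported beam with a point load P at midspan, so delta = (P·L^3) / (48·E·I).
Convert to SI units:
  P = 90.9 kN = 90900 N
  E = 12 GPa = 1.2 × 10¹⁰ Pa
Substitute:
  delta = (90900 × 2.87^3) / (48 × (1.2 × 10¹⁰) × 0.000776)
  delta = 0.004808 m
Convert: delta = 0.004808 m = 4.808 mm
Final answer: delta = 4.808 mm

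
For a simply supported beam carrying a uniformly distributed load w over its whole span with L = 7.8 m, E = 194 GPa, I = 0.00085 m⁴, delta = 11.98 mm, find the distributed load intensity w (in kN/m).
Model: a simply supported beam carrying a uniformly distributed load w over its whole span, so delta = (5·w·L^4) / (384·E·I).
Solve for w: w = (384·delta·E·I) / (5·L^4).
Convert to SI units:
  E = 194 GPa = 1.94 × 10¹¹ Pa
  delta = 11.98 mm = 0.01198 m
Substitute:
  w = (384 × 0.01198 × (1.94 × 10¹¹) × 0.00085) / (5 × 7.8^4)
  w = 40990 N/m
Convert: w = 40990 N/m = 40.99 kN/m
Final answer: w = 40.99 kN/m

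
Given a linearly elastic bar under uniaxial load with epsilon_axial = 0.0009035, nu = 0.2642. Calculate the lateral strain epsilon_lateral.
Model: a linearly elastic bar under uniaxial load, so epsilon_lateral = -nu·epsilon_axial.
Substitute:
  epsilon_lateral = -(0.2642 × 0.0009035)
  epsilon_lateral = -0.0002387
Final answer: epsilon_lateral = -0.0002387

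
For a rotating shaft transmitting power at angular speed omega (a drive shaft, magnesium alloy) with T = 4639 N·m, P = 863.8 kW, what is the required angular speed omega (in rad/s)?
Model: a rotating shaft transmitting power at angular speed omega, so P = T·omega.
Solve for omega: omega = P / T.
Convert to SI units:
  P = 863.8 kW = 863800 W
Substitute:
  omega = 863800 / 4639
  omega = 186.2 rad/s
Final answer: omega = 186.2 rad/s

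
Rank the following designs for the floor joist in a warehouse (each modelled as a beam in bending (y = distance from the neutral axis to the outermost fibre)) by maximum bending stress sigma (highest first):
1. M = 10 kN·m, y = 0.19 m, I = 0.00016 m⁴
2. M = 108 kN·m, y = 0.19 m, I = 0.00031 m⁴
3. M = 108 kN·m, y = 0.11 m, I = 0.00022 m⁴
Model: a beam in bending (y = distance from the neutral axis to the outermost fibre), so sigma = (M·y) / I (SI units).
  Case 1: sigma = (10000 × 0.19) / 0.00016 = 1.187 × 10⁷ Pa = 11.87 MPa
  Case 2: sigma = (108000 × 0.19) / 0.00031 = 6.619 × 10⁷ Pa = 66.19 MPa
  Case 3: sigma = (108000 × 0.11) / 0.00022 = 5.4 × 10⁷ Pa = 54 MPa
Ordering: 66.19 MPa (case 2) > 54 MPa (case 3) > 11.87 MPa (case 1)
Final answer: 2, 3, 1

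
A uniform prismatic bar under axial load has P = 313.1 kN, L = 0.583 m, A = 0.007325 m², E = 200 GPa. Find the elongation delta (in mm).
Model: a uniform prismatic bar under axial load, so delta = (P·L) / (A·E).
Convert to SI units:
  P = 313.1 kN = 313100 N
  E = 200 GPa = 2 × 10¹¹ Pa
Substitute:
  delta = (313100 × 0.583) / (0.007325 × (2 × 10¹¹))
  delta = 0.0001246 m
Convert: delta = 0.0001246 m = 0.1246 mm
Final answer: delta = 0.1246 mm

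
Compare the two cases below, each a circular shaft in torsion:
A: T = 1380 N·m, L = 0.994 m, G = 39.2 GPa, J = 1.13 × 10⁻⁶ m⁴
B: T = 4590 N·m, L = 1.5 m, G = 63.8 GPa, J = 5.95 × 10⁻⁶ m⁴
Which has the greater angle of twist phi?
Model: a circular shaft in torsion, so phi = (T·L) / (G·J) (SI units).
  A: phi = (1380 × 0.994) / ((3.92 × 10¹⁰) × (1.13 × 10⁻⁶)) = 0.03097 rad = 1.774°
  B: phi = (4590 × 1.5) / ((6.38 × 10¹⁰) × (5.95 × 10⁻⁶)) = 0.01814 rad = 1.039°
1.774° > 1.039°, so A is larger.
Final answer: A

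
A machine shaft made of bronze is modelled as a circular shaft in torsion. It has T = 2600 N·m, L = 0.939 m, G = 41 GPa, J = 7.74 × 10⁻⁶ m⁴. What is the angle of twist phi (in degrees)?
Model: a circular shaft in torsion, so phi = (T·L) / (G·J).
Convert to SI units:
  G = 41 GPa = 4.1 × 10¹⁰ Pa
Substitute:
  phi = (2600 × 0.939) / ((4.1 × 10¹⁰) × (7.74 × 10⁻⁶))
  phi = 0.007693 rad
Convert to degrees: phi = 0.007693 × 180/π = 0.4408°
Final answer: phi = 0.4408°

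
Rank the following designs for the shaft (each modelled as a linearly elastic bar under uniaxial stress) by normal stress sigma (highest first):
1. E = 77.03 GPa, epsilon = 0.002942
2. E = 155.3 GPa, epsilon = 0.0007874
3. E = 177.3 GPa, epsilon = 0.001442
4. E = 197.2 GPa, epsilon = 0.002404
Model: a linearly elastic bar under uniaxial stress, so sigma = E·epsilon (SI units).
  Case 1: sigma = (7.703 × 10¹⁰) × 0.002942 = 2.266 × 10⁸ Pa = 226.6 MPa
  Case 2: sigma = (1.553 × 10¹¹) × 0.0007874 = 1.223 × 10⁸ Pa = 122.3 MPa
  Case 3: sigma = (1.773 × 10¹¹) × 0.001442 = 2.557 × 10⁸ Pa = 255.7 MPa
  Case 4: sigma = (1.972 × 10¹¹) × 0.002404 = 4.741 × 10⁸ Pa = 474.1 MPa
Ordering: 474.1 MPa (case 4) > 255.7 MPa (case 3) > 226.6 MPa (case 1) > 122.3 MPa (case 2)
Final answer: 4, 3, 1, 2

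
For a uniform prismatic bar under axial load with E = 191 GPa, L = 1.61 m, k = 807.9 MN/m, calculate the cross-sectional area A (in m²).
Model: a uniform prismatic bar under axial load, so k = (A·E) / L.
Solve for A: A = (k·L) / E.
Convert to SI units:
  E = 191 GPa = 1.91 × 10¹¹ Pa
  k = 807.9 MN/m = 8.079 × 10⁸ N/m
Substitute:
  A = ((8.079 × 10⁸) × 1.61) / (1.91 × 10¹¹)
  A = 0.00681 m²
Final answer: A = 0.00681 m²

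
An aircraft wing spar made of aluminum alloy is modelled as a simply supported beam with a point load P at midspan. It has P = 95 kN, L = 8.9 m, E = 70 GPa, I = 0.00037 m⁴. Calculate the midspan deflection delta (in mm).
Model: a simply supported beam with a point load P at midspan, so delta = (P·L^3) / (48·E·I).
Convert to SI units:
  P = 95 kN = 95000 N
  E = 70 GPa = 7 × 10¹⁰ Pa
Substitute:
  delta = (95000 × 8.9^3) / (48 × (7 × 10¹⁰) × 0.00037)
  delta = 0.05387 m
Convert: delta = 0.05387 m = 53.87 mm
Final answer: delta = 53.87 mm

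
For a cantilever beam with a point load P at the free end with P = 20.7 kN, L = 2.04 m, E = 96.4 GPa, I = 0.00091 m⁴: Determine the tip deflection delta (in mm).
Model: a cantilever beam with a point load P at the free end, so delta = (P·L^3) / (3·E·I).
Convert to SI units:
  P = 20.7 kN = 20700 N
  E = 96.4 GPa = 9.64 × 10¹⁰ Pa
Substitute:
  delta = (20700 × 2.04^3) / (3 × (9.64 × 10¹⁰) × 0.00091)
  delta = 0.0006678 m
Convert: delta = 0.0006678 m = 0.6678 mm
Final answer: delta = 0.6678 mm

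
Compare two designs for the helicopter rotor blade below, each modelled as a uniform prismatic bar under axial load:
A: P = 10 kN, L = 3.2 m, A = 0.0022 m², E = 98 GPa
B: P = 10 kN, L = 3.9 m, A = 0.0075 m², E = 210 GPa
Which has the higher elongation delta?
Model: a uniform prismatic bar under axial load, so delta = (P·L) / (A·E) (SI units).
  A: delta = (10000 × 3.2) / (0.0022 × (9.8 × 10¹⁰)) = 0.0001484 m = 0.1484 mm
  B: delta = (10000 × 3.9) / (0.0075 × (2.1 × 10¹¹)) = 2.476 × 10⁻⁵ m = 0.02476 mm
0.1484 mm > 0.02476 mm, so A is larger.
Final answer: A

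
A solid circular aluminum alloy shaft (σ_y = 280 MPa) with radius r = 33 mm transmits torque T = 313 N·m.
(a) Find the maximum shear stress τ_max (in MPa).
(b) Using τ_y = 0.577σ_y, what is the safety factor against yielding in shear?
(a) For a solid circular shaft, τ_max = T·r/J with J = π·r^4/2, i.e. τ_max = 2·T / (π·r^3). Convert r = 33 mm = 0.033 m.
  τ_max = (2 × 313) / (π × 0.033^3) = 5.545 × 10⁶ Pa = 5.545 MPa
(b) τ_y = 0.577 × 280 = 161.56 MPa
  SF = τ_y/τ_max = 161.56 / 5.545 = 29.14
Final answer: (a) τ_max = 5.545 MPa, (b) SF = 29.14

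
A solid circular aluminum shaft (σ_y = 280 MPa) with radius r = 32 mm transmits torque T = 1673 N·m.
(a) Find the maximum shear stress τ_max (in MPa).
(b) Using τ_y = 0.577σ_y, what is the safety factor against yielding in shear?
(a) For a solid circular shaft, τ_max = T·r/J with J = π·r^4/2, i.e. τ_max = 2·T / (π·r^3). Convert r = 32 mm = 0.032 m.
  τ_max = (2 × 1673) / (π × 0.032^3) = 3.25 × 10⁷ Pa = 32.5 MPa
(b) τ_y = 0.577 × 280 = 161.56 MPa
  SF = τ_y/τ_max = 161.56 / 32.5 = 4.971
Final answer: (a) τ_max = 32.5 MPa, (b) SF = 4.971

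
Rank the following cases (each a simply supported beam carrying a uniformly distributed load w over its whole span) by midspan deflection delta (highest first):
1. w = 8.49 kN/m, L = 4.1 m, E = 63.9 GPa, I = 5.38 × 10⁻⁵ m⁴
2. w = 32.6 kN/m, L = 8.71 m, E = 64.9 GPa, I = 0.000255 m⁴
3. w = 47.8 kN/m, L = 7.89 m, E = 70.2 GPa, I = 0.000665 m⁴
Model: a simply supported beam carrying a uniformly distributed load w over its whole span, so delta = (5·w·L^4) / (384·E·I) (SI units).
  Case 1: delta = (5 × 8490 × 4.1^4) / (384 × (6.39 × 10¹⁰) × (5.38 × 10⁻⁵)) = 0.009087 m = 9.087 mm
  Case 2: delta = (5 × 32600 × 8.71^4) / (384 × (6.49 × 10¹⁰) × 0.000255) = 0.1476 m = 147.6 mm
  Case 3: delta = (5 × 47800 × 7.89^4) / (384 × (7.02 × 10¹⁰) × 0.000665) = 0.05167 m = 51.67 mm
Ordering: 147.6 mm (case 2) > 51.67 mm (case 3) > 9.087 mm (case 1)
Final answer: 2, 3, 1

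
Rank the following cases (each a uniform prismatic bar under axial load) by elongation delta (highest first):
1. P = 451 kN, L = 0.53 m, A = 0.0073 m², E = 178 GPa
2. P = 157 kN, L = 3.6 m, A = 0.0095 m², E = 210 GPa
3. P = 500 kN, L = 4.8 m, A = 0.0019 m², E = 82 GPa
Model: a uniform prismatic bar under axial load, so delta = (P·L) / (A·E) (SI units).
  Case 1: delta = (451000 × 0.53) / (0.0073 × (1.78 × 10¹¹)) = 0.000184 m = 0.184 mm
  Case 2: delta = (157000 × 3.6) / (0.0095 × (2.1 × 10¹¹)) = 0.0002833 m = 0.2833 mm
  Case 3: delta = (500000 × 4.8) / (0.0019 × (8.2 × 10¹⁰)) = 0.0154 m = 15.4 mm
Ordering: 15.4 mm (case 3) > 0.2833 mm (case 2) > 0.184 mm (case 1)
Final answer: 3, 2, 1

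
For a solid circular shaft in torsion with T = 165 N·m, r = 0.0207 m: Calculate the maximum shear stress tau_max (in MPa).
Model: a solid circular shaft in torsion, so tau_max = (2·T) / (π·r^3).
Substitute:
  tau_max = (2 × 165) / (π × 0.0207^3)
  tau_max = 1.184 × 10⁷ Pa
Convert: tau_max = 1.184 × 10⁷ Pa = 11.84 MPa
Final answer: tau_max = 11.84 MPa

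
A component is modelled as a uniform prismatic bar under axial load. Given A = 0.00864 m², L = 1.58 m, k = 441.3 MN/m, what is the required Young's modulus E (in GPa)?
Model: a uniform prismatic bar under axial load, so k = (A·E) / L.
Solve for E: E = (k·L) / A.
Convert to SI units:
  k = 441.3 MN/m = 4.413 × 10⁸ N/m
Substitute:
  E = ((4.413 × 10⁸) × 1.58) / 0.00864
  E = 8.07 × 10¹⁰ Pa
Convert: E = 8.07 × 10¹⁰ Pa = 80.7 GPa
Final answer: E = 80.7 GPa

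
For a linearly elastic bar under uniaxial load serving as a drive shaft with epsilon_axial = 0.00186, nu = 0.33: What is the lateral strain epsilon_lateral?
Model: a linearly elastic bar under uniaxial load, so epsilon_lateral = -nu·epsilon_axial.
Substitute:
  epsilon_lateral = -(0.33 × 0.00186)
  epsilon_lateral = -0.0006138
Final answer: epsilon_lateral = -0.0006138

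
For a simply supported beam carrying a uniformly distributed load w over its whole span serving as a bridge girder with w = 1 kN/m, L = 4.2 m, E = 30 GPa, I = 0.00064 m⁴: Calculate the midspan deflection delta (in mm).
Model: a simply supported beam carrying a uniformly distributed load w over its whole span, so delta = (5·w·L^4) / (384·E·I).
Convert to SI units:
  w = 1 kN/m = 1000 N/m
  E = 30 GPa = 3 × 10¹⁰ Pa
Substitute:
  delta = (5 × 1000 × 4.2^4) / (384 × (3 × 10¹⁰) × 0.00064)
  delta = 0.000211 m
Convert: delta = 0.000211 m = 0.211 mm
Final answer: delta = 0.211 mm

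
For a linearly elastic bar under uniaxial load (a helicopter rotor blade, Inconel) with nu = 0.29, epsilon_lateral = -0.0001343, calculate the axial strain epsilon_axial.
Model: a linearly elastic bar under uniaxial load, so epsilon_lateral = -nu·epsilon_axial.
Solve for epsilon_axial: epsilon_axial = -epsilon_lateral / nu.
Substitute:
  epsilon_axial = -(-0.0001343) / 0.29
  epsilon_axial = 0.0004631
Final answer: epsilon_axial = 0.0004631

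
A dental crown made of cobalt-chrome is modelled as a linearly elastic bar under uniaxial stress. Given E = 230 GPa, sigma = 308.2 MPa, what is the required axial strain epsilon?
Model: a linearly elastic bar under uniaxial stress, so sigma = E·epsilon.
Solve for epsilon: epsilon = sigma / E.
Convert to SI units:
  E = 230 GPa = 2.3 × 10¹¹ Pa
  sigma = 308.2 MPa = 3.082 × 10⁸ Pa
Substitute:
  epsilon = (3.082 × 10⁸) / (2.3 × 10¹¹)
  epsilon = 0.00134
Final answer: epsilon = 0.00134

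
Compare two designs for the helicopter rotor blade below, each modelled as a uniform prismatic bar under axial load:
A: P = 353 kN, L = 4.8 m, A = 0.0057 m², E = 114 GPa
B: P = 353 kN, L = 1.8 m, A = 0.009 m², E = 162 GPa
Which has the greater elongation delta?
Model: a uniform prismatic bar under axial load, so delta = (P·L) / (A·E) (SI units).
  A: delta = (353000 × 4.8) / (0.0057 × (1.14 × 10¹¹)) = 0.002608 m = 2.608 mm
  B: delta = (353000 × 1.8) / (0.009 × (1.62 × 10¹¹)) = 0.0004358 m = 0.4358 mm
2.608 mm > 0.4358 mm, so A is larger.
Final answer: A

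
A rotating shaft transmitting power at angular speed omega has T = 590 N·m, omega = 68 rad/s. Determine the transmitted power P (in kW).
Model: a rotating shaft transmitting power at angular speed omega, so P = T·omega.
Substitute:
  P = 590 × 68
  P = 40120 W
Convert: P = 40120 W = 40.12 kW
Final answer: P = 40.12 kW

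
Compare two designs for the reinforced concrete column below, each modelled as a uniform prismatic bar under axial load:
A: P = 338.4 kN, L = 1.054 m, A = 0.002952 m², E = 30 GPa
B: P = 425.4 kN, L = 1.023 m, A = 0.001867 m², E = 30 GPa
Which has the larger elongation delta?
Model: a uniform prismatic bar under axial load, so delta = (P·L) / (A·E) (SI units).
  A: delta = (338400 × 1.054) / (0.002952 × (3 × 10¹⁰)) = 0.004027 m = 4.027 mm
  B: delta = (425400 × 1.023) / (0.001867 × (3 × 10¹⁰)) = 0.00777 m = 7.77 mm
7.77 mm > 4.027 mm, so B is larger.
Final answer: B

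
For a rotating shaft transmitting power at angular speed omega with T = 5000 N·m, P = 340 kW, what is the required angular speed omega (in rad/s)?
Model: a rotating shaft transmitting power at angular speed omega, so P = T·omega.
Solve for omega: omega = P / T.
Convert to SI units:
  P = 340 kW = 340000 W
Substitute:
  omega = 340000 / 5000
  omega = 68 rad/s
Final answer: omega = 68 rad/s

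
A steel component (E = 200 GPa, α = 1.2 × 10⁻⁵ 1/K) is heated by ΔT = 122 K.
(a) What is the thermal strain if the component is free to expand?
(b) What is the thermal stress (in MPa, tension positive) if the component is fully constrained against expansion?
(a) Free thermal strain ε_th = α·ΔT = (1.2 × 10⁻⁵) × 122 = 0.001464
(b) Fully constrained, the expansion is suppressed, so σ = -E·α·ΔT. Convert E = 200 GPa = 2 × 10¹¹ Pa.
  σ = -(2 × 10¹¹) × (1.2 × 10⁻⁵) × 122 = -2.928 × 10⁸ Pa = -292.8 MPa (compressive)
Final answer: (a) ε_th = 0.001464, (b) σ = -292.8 MPa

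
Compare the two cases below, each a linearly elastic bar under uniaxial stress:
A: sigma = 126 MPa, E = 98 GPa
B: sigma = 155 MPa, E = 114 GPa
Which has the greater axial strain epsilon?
Model: a linearly elastic bar under uniaxial stress, so epsilon = sigma / E (SI units).
  A: epsilon = (1.26 × 10⁸) / (9.8 × 10¹⁰) = 0.001286
  B: epsilon = (1.55 × 10⁸) / (1.14 × 10¹¹) = 0.00136
0.00136 > 0.001286, so B is larger.
Final answer: B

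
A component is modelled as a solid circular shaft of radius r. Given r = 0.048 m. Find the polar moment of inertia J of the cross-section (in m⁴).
Model: a solid circular shaft of radius r, so J = (π·r^4) / 2.
Substitute:
  J = (π × 0.048^4) / 2
  J = 8.338 × 10⁻⁶ m⁴
Final answer: J = 8.338 × 10⁻⁶ m⁴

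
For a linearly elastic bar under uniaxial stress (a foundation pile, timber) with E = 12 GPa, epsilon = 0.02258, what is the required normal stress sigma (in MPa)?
Model: a linearly elastic bar under uniaxial stress, so epsilon = sigma / E.
Solve for sigma: sigma = epsilon·E.
Convert to SI units:
  E = 12 GPa = 1.2 × 10¹⁰ Pa
Substitute:
  sigma = 0.02258 × (1.2 × 10¹⁰)
  sigma = 2.71 × 10⁸ Pa
Convert: sigma = 2.71 × 10⁸ Pa = 271 MPa
Final answer: sigma = 271 MPa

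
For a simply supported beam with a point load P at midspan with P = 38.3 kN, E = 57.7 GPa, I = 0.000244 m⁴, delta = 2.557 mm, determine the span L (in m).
Model: a simply supported beam with a point load P at midspan, so delta = (P·L^3) / (48·E·I).
Solve for L: L = ((48·delta·E·I) / P)^(1/3).
Convert to SI units:
  P = 38.3 kN = 38300 N
  E = 57.7 GPa = 5.77 × 10¹⁰ Pa
  delta = 2.557 mm = 0.002557 m
Substitute:
  L = ((48 × 0.002557 × (5.77 × 10¹⁰) × 0.000244) / 38300)^(1/3)
  L = 3.56 m
Final answer: L = 3.56 m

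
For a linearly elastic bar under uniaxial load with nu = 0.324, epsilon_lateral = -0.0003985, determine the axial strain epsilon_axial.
Model: a linearly elastic bar under uniaxial load, so epsilon_lateral = -nu·epsilon_axial.
Solve for epsilon_axial: epsilon_axial = -epsilon_lateral / nu.
Substitute:
  epsilon_axial = -(-0.0003985) / 0.324
  epsilon_axial = 0.00123
Final answer: epsilon_axial = 0.00123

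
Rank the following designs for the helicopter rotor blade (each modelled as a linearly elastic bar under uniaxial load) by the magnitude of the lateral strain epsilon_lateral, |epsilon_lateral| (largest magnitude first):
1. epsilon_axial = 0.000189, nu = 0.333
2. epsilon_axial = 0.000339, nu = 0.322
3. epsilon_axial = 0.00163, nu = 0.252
Model: a linearly elastic bar under uniaxial load, so epsilon_lateral = -nu·epsilon_axial (SI units).
  Case 1: epsilon_lateral = -(0.333 × 0.000189) = -6.294 × 10⁻⁵
  Case 2: epsilon_lateral = -(0.322 × 0.000339) = -0.0001092
  Case 3: epsilon_lateral = -(0.252 × 0.00163) = -0.0004108
Ordering by |epsilon_lateral|: 0.0004108 (case 3) > 0.0001092 (case 2) > 6.294 × 10⁻⁵ (case 1)
Final answer: 3, 2, 1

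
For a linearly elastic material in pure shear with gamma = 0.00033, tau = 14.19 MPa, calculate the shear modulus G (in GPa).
Model: a linearly elastic material in pure shear, so tau = G·gamma.
Solve for G: G = tau / gamma.
Convert to SI units:
  tau = 14.19 MPa = 1.419 × 10⁷ Pa
Substitute:
  G = (1.419 × 10⁷) / 0.00033
  G = 4.3 × 10¹⁰ Pa
Convert: G = 4.3 × 10¹⁰ Pa = 43 GPa
Final answer: G = 43 GPa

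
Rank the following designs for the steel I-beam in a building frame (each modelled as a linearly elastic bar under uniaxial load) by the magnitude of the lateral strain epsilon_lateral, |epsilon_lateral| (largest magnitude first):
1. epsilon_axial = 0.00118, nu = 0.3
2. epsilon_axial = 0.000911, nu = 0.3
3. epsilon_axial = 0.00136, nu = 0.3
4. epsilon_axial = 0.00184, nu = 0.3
Model: a linearly elastic bar under uniaxial load, so epsilon_lateral = -nu·epsilon_axial (SI units).
  Case 1: epsilon_lateral = -(0.3 × 0.00118) = -0.000354
  Case 2: epsilon_lateral = -(0.3 × 0.000911) = -0.0002733
  Case 3: epsilon_lateral = -(0.3 × 0.00136) = -0.000408
  Case 4: epsilon_lateral = -(0.3 × 0.00184) = -0.000552
Ordering by |epsilon_lateral|: 0.000552 (case 4) > 0.000408 (case 3) > 0.000354 (case 1) > 0.0002733 (case 2)
Final answer: 4, 3, 1, 2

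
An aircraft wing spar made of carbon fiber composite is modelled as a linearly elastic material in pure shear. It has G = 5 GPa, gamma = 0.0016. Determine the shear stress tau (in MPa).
Model: a linearly elastic material in pure shear, so tau = G·gamma.
Convert to SI units:
  G = 5 GPa = 5 × 10⁹ Pa
Substitute:
  tau = (5 × 10⁹) × 0.0016
  tau = 8 × 10⁶ Pa
Convert: tau = 8 × 10⁶ Pa = 8 MPa
Final answer: tau = 8 MPa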